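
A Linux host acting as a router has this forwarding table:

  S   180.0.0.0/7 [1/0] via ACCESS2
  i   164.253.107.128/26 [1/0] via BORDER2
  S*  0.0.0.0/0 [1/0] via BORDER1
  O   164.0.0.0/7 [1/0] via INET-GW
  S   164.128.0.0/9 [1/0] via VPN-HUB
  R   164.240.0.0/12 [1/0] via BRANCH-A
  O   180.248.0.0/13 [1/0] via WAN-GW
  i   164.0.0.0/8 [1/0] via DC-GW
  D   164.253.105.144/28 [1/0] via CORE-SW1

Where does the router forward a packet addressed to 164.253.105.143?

Routes whose prefix contains 164.253.105.143:
  0.0.0.0/0 (default, matches everything) -> BORDER1
  164.0.0.0/7 (164.0.0.0 - 165.255.255.255) -> INET-GW
  164.0.0.0/8 (164.0.0.0 - 164.255.255.255) -> DC-GW
  164.128.0.0/9 (164.128.0.0 - 164.255.255.255) -> VPN-HUB
  164.240.0.0/12 (164.240.0.0 - 164.255.255.255) -> BRANCH-A
More-specific entries that do NOT match:
  164.253.105.144/28 (164.253.105.144 - 164.253.105.159) does not contain 164.253.105.143
  164.253.107.128/26 (164.253.107.128 - 164.253.107.191) does not contain 164.253.105.143
  180.248.0.0/13 (180.248.0.0 - 180.255.255.255) does not contain 164.253.105.143
Longest matching prefix is /12 -> next hop BRANCH-A.

BRANCH-A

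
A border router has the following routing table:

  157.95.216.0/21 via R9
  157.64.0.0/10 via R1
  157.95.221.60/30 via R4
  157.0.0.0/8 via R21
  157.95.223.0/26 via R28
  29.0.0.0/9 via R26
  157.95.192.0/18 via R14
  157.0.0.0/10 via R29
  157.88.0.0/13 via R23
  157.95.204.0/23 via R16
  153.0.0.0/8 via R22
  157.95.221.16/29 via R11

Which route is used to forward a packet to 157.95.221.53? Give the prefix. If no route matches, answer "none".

157.95.216.0/21

Entries matching 157.95.221.53:
  157.0.0.0/8 (157.0.0.0 - 157.255.255.255)
  157.64.0.0/10 (157.64.0.0 - 157.127.255.255)
  157.88.0.0/13 (157.88.0.0 - 157.95.255.255)
  157.95.192.0/18 (157.95.192.0 - 157.95.255.255)
  157.95.216.0/21 (157.95.216.0 - 157.95.223.255)
Most specific is 157.95.216.0/21.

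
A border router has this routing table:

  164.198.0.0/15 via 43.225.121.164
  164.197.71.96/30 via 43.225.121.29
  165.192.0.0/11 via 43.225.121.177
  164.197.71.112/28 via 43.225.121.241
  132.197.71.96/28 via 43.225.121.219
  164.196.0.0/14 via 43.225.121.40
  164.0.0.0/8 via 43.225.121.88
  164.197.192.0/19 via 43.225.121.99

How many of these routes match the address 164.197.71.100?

Prefixes containing 164.197.71.100:
  164.0.0.0/8 (164.0.0.0 - 164.255.255.255)
  164.196.0.0/14 (164.196.0.0 - 164.199.255.255)
Total matching entries: 2.

2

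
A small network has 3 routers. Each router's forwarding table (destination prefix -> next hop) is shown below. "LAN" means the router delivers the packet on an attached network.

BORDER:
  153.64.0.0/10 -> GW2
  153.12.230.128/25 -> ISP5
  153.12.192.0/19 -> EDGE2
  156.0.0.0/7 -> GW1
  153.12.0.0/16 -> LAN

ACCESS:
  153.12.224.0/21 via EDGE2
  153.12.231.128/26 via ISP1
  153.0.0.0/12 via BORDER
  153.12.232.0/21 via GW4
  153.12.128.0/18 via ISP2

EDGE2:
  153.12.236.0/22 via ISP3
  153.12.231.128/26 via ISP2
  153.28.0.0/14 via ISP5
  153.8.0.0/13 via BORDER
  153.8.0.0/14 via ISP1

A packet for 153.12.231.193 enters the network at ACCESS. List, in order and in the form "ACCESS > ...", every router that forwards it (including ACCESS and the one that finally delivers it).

At ACCESS: longest match for 153.12.231.193 is 153.12.224.0/21 -> EDGE2
At EDGE2: longest match for 153.12.231.193 is 153.8.0.0/13 -> BORDER
At BORDER: longest match for 153.12.231.193 is 153.12.0.0/16 -> LAN

ACCESS > EDGE2 > BORDER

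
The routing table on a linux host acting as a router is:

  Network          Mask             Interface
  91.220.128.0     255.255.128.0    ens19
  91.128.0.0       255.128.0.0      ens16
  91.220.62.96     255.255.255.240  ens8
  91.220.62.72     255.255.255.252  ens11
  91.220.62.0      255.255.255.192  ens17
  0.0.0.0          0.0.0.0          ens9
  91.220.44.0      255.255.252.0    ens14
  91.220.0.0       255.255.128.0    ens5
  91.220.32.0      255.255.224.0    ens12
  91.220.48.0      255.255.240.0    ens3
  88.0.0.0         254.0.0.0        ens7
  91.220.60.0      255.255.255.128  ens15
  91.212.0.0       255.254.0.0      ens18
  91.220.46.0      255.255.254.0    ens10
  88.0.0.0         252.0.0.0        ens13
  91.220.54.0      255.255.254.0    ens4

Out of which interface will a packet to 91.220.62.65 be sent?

Routes whose prefix contains 91.220.62.65:
  0.0.0.0/0 (default, matches everything) -> ens9
  88.0.0.0/6 (88.0.0.0 - 91.255.255.255) -> ens13
  91.128.0.0/9 (91.128.0.0 - 91.255.255.255) -> ens16
  91.220.0.0/17 (91.220.0.0 - 91.220.127.255) -> ens5
  91.220.32.0/19 (91.220.32.0 - 91.220.63.255) -> ens12
  91.220.48.0/20 (91.220.48.0 - 91.220.63.255) -> ens3
More-specific entries that do NOT match:
  91.220.62.72/30 (91.220.62.72 - 91.220.62.75) does not contain 91.220.62.65
  91.220.62.96/28 (91.220.62.96 - 91.220.62.111) does not contain 91.220.62.65
  91.220.62.0/26 (91.220.62.0 - 91.220.62.63) does not contain 91.220.62.65
  91.220.60.0/25 (91.220.60.0 - 91.220.60.127) does not contain 91.220.62.65
  91.220.46.0/23 (91.220.46.0 - 91.220.47.255) does not contain 91.220.62.65
  91.220.54.0/23 (91.220.54.0 - 91.220.55.255) does not contain 91.220.62.65
  91.220.44.0/22 (91.220.44.0 - 91.220.47.255) does not contain 91.220.62.65
Longest matching prefix is /20 -> interface ens3.

ens3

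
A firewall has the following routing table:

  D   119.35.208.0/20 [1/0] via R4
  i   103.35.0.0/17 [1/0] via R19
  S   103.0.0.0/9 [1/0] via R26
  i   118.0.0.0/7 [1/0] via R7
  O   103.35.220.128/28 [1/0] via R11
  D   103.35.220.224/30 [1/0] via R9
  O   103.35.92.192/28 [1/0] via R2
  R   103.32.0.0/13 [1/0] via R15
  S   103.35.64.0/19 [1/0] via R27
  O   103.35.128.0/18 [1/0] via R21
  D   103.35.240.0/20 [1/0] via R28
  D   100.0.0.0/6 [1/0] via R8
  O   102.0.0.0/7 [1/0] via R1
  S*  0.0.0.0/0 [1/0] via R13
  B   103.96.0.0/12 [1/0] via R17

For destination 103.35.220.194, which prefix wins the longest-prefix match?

103.32.0.0/13

Entries matching 103.35.220.194:
  0.0.0.0/0 (default, matches everything)
  100.0.0.0/6 (100.0.0.0 - 103.255.255.255)
  102.0.0.0/7 (102.0.0.0 - 103.255.255.255)
  103.0.0.0/9 (103.0.0.0 - 103.127.255.255)
  103.32.0.0/13 (103.32.0.0 - 103.39.255.255)
Most specific is 103.32.0.0/13.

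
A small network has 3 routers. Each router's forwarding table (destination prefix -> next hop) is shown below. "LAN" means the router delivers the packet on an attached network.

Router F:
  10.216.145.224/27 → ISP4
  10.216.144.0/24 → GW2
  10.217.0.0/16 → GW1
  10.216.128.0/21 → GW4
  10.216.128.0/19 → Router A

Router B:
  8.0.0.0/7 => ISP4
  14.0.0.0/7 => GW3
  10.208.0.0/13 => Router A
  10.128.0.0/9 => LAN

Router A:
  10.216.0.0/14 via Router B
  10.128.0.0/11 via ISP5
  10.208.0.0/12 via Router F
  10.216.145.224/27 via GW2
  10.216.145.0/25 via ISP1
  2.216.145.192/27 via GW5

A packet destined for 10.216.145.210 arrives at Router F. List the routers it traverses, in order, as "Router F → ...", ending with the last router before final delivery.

At Router F: longest match for 10.216.145.210 is 10.216.128.0/19 -> Router A
At Router A: longest match for 10.216.145.210 is 10.216.0.0/14 -> Router B
At Router B: longest match for 10.216.145.210 is 10.128.0.0/9 -> LAN

Router F → Router A → Router B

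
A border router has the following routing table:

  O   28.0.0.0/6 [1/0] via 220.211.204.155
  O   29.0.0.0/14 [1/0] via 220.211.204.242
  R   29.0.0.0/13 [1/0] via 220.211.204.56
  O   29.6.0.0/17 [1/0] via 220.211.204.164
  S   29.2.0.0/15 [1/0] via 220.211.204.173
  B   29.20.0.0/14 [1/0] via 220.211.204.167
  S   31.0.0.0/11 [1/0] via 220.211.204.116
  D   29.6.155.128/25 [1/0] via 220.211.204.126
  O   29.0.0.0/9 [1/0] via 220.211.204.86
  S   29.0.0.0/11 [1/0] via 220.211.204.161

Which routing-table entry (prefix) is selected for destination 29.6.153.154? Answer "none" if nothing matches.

Entries matching 29.6.153.154:
  28.0.0.0/6 (28.0.0.0 - 31.255.255.255)
  29.0.0.0/9 (29.0.0.0 - 29.127.255.255)
  29.0.0.0/11 (29.0.0.0 - 29.31.255.255)
  29.0.0.0/13 (29.0.0.0 - 29.7.255.255)
Most specific is 29.0.0.0/13.

29.0.0.0/13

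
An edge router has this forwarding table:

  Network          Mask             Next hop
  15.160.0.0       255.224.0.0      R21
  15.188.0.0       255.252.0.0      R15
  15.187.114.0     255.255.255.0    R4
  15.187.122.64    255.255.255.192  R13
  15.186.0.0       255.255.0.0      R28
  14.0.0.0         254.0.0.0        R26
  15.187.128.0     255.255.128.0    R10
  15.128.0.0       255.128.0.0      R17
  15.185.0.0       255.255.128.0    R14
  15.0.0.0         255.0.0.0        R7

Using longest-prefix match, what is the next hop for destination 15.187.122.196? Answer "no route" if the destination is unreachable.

R21

Routes whose prefix contains 15.187.122.196:
  14.0.0.0/7 (14.0.0.0 - 15.255.255.255) -> R26
  15.0.0.0/8 (15.0.0.0 - 15.255.255.255) -> R7
  15.128.0.0/9 (15.128.0.0 - 15.255.255.255) -> R17
  15.160.0.0/11 (15.160.0.0 - 15.191.255.255) -> R21
More-specific entries that do NOT match:
  15.187.122.64/26 (15.187.122.64 - 15.187.122.127) does not contain 15.187.122.196
  15.187.114.0/24 (15.187.114.0 - 15.187.114.255) does not contain 15.187.122.196
  15.187.128.0/17 (15.187.128.0 - 15.187.255.255) does not contain 15.187.122.196
  15.185.0.0/17 (15.185.0.0 - 15.185.127.255) does not contain 15.187.122.196
  15.186.0.0/16 (15.186.0.0 - 15.186.255.255) does not contain 15.187.122.196
  15.188.0.0/14 (15.188.0.0 - 15.191.255.255) does not contain 15.187.122.196
Longest matching prefix is /11 -> next hop R21.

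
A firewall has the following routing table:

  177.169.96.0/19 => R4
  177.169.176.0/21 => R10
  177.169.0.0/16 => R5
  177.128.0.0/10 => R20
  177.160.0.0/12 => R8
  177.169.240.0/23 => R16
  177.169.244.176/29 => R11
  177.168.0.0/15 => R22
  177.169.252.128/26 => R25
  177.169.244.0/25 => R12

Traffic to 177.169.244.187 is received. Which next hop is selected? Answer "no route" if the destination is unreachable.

Routes whose prefix contains 177.169.244.187:
  177.128.0.0/10 (177.128.0.0 - 177.191.255.255) -> R20
  177.160.0.0/12 (177.160.0.0 - 177.175.255.255) -> R8
  177.168.0.0/15 (177.168.0.0 - 177.169.255.255) -> R22
  177.169.0.0/16 (177.169.0.0 - 177.169.255.255) -> R5
More-specific entries that do NOT match:
  177.169.244.176/29 (177.169.244.176 - 177.169.244.183) does not contain 177.169.244.187
  177.169.252.128/26 (177.169.252.128 - 177.169.252.191) does not contain 177.169.244.187
  177.169.244.0/25 (177.169.244.0 - 177.169.244.127) does not contain 177.169.244.187
  177.169.240.0/23 (177.169.240.0 - 177.169.241.255) does not contain 177.169.244.187
  177.169.176.0/21 (177.169.176.0 - 177.169.183.255) does not contain 177.169.244.187
  177.169.96.0/19 (177.169.96.0 - 177.169.127.255) does not contain 177.169.244.187
Longest matching prefix is /16 -> next hop R5.

R5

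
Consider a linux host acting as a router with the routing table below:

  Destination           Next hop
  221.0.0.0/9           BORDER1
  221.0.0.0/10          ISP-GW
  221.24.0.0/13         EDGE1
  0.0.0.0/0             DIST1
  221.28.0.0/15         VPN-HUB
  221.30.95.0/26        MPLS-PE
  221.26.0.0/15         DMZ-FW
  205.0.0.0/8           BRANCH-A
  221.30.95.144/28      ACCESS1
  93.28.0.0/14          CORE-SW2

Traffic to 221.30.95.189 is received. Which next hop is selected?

EDGE1

Routes whose prefix contains 221.30.95.189:
  0.0.0.0/0 (default, matches everything) -> DIST1
  221.0.0.0/9 (221.0.0.0 - 221.127.255.255) -> BORDER1
  221.0.0.0/10 (221.0.0.0 - 221.63.255.255) -> ISP-GW
  221.24.0.0/13 (221.24.0.0 - 221.31.255.255) -> EDGE1
More-specific entries that do NOT match:
  221.30.95.144/28 (221.30.95.144 - 221.30.95.159) does not contain 221.30.95.189
  221.30.95.0/26 (221.30.95.0 - 221.30.95.63) does not contain 221.30.95.189
  221.28.0.0/15 (221.28.0.0 - 221.29.255.255) does not contain 221.30.95.189
  221.26.0.0/15 (221.26.0.0 - 221.27.255.255) does not contain 221.30.95.189
  93.28.0.0/14 (93.28.0.0 - 93.31.255.255) does not contain 221.30.95.189
Longest matching prefix is /13 -> next hop EDGE1.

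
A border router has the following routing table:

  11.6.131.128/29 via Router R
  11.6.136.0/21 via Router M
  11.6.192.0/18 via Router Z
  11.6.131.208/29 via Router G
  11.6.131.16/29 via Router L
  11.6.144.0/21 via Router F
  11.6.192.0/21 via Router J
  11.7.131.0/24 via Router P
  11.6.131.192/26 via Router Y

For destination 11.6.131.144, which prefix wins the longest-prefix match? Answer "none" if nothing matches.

none

11.6.131.144 is outside every listed prefix and there is no default route.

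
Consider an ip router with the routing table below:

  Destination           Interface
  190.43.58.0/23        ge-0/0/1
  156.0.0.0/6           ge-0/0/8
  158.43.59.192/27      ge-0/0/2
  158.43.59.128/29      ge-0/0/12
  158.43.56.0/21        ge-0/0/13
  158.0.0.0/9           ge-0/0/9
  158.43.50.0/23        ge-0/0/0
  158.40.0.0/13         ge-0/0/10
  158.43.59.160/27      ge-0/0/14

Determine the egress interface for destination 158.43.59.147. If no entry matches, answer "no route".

Routes whose prefix contains 158.43.59.147:
  156.0.0.0/6 (156.0.0.0 - 159.255.255.255) -> ge-0/0/8
  158.0.0.0/9 (158.0.0.0 - 158.127.255.255) -> ge-0/0/9
  158.40.0.0/13 (158.40.0.0 - 158.47.255.255) -> ge-0/0/10
  158.43.56.0/21 (158.43.56.0 - 158.43.63.255) -> ge-0/0/13
More-specific entries that do NOT match:
  158.43.59.128/29 (158.43.59.128 - 158.43.59.135) does not contain 158.43.59.147
  158.43.59.192/27 (158.43.59.192 - 158.43.59.223) does not contain 158.43.59.147
  158.43.59.160/27 (158.43.59.160 - 158.43.59.191) does not contain 158.43.59.147
  190.43.58.0/23 (190.43.58.0 - 190.43.59.255) does not contain 158.43.59.147
  158.43.50.0/23 (158.43.50.0 - 158.43.51.255) does not contain 158.43.59.147
Longest matching prefix is /21 -> interface ge-0/0/13.

ge-0/0/13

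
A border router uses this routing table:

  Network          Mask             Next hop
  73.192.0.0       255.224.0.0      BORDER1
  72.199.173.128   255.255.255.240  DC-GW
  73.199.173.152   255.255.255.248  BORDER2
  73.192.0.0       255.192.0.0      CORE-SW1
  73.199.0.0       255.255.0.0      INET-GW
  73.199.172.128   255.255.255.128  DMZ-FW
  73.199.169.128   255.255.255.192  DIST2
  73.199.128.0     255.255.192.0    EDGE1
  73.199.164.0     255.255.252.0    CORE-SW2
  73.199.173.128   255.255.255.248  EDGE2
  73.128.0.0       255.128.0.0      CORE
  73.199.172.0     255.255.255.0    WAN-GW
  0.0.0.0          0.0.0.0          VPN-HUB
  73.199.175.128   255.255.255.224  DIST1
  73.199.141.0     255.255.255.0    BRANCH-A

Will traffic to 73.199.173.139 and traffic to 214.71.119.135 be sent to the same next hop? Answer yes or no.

no

73.199.173.139: longest match 73.199.128.0/18 -> EDGE1
214.71.119.135: longest match 0.0.0.0/0 -> VPN-HUB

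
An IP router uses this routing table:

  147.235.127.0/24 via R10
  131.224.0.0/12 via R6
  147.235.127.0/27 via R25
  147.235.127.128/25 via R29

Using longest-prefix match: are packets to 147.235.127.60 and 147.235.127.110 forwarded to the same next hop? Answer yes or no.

147.235.127.60: longest match 147.235.127.0/24 -> R10
147.235.127.110: longest match 147.235.127.0/24 -> R10

yes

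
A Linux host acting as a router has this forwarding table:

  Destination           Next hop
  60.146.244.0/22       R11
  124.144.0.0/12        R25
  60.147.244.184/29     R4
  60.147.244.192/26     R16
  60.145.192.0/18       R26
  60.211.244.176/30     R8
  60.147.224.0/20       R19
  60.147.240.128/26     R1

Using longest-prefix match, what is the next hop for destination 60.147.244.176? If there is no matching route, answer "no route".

no route

No entry's prefix contains 60.147.244.176; there is no default route.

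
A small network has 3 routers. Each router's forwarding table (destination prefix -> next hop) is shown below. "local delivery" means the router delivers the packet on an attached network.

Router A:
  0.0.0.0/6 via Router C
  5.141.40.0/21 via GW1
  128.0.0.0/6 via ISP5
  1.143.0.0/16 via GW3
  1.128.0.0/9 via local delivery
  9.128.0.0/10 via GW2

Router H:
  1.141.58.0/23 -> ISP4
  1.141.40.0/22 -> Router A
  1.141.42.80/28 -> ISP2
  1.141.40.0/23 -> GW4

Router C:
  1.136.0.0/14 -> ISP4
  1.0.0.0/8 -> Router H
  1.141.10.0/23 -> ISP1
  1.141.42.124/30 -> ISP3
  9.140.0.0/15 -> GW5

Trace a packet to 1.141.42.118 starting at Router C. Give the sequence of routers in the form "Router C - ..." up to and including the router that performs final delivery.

At Router C: longest match for 1.141.42.118 is 1.0.0.0/8 -> Router H
At Router H: longest match for 1.141.42.118 is 1.141.40.0/22 -> Router A
At Router A: longest match for 1.141.42.118 is 1.128.0.0/9 -> local delivery

Router C - Router H - Router A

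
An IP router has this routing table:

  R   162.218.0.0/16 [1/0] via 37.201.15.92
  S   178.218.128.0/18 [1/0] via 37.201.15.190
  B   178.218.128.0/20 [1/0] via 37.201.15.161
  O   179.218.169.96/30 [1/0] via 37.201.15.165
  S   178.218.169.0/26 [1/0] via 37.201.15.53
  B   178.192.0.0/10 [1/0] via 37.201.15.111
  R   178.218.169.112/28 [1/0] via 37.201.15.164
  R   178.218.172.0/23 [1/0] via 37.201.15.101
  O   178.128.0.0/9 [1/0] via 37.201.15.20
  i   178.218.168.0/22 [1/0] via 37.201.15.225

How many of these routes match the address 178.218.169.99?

4

Prefixes containing 178.218.169.99:
  178.128.0.0/9 (178.128.0.0 - 178.255.255.255)
  178.192.0.0/10 (178.192.0.0 - 178.255.255.255)
  178.218.128.0/18 (178.218.128.0 - 178.218.191.255)
  178.218.168.0/22 (178.218.168.0 - 178.218.171.255)
Total matching entries: 4.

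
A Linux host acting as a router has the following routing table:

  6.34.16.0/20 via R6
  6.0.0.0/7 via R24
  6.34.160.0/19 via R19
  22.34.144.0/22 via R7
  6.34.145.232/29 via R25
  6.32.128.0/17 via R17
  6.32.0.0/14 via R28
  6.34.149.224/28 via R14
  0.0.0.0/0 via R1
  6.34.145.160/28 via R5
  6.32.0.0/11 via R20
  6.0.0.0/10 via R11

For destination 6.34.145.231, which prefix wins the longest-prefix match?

6.32.0.0/14

Entries matching 6.34.145.231:
  0.0.0.0/0 (default, matches everything)
  6.0.0.0/7 (6.0.0.0 - 7.255.255.255)
  6.0.0.0/10 (6.0.0.0 - 6.63.255.255)
  6.32.0.0/11 (6.32.0.0 - 6.63.255.255)
  6.32.0.0/14 (6.32.0.0 - 6.35.255.255)
Most specific is 6.32.0.0/14.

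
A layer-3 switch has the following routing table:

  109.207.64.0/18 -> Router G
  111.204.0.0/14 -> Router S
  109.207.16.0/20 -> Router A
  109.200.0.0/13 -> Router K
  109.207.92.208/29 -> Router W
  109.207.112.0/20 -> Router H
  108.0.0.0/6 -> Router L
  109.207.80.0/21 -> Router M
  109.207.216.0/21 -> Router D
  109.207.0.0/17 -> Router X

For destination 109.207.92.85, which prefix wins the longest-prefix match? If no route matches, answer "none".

109.207.64.0/18

Entries matching 109.207.92.85:
  108.0.0.0/6 (108.0.0.0 - 111.255.255.255)
  109.200.0.0/13 (109.200.0.0 - 109.207.255.255)
  109.207.0.0/17 (109.207.0.0 - 109.207.127.255)
  109.207.64.0/18 (109.207.64.0 - 109.207.127.255)
Most specific is 109.207.64.0/18.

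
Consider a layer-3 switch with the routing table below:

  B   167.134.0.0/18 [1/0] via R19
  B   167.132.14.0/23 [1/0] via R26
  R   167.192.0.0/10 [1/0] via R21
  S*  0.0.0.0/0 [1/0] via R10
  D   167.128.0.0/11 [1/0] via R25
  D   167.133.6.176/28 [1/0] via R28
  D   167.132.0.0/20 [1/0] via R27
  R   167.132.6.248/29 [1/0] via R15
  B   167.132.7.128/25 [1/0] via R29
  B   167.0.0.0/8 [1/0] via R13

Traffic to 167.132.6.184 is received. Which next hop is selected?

R27

Routes whose prefix contains 167.132.6.184:
  0.0.0.0/0 (default, matches everything) -> R10
  167.0.0.0/8 (167.0.0.0 - 167.255.255.255) -> R13
  167.128.0.0/11 (167.128.0.0 - 167.159.255.255) -> R25
  167.132.0.0/20 (167.132.0.0 - 167.132.15.255) -> R27
More-specific entries that do NOT match:
  167.132.6.248/29 (167.132.6.248 - 167.132.6.255) does not contain 167.132.6.184
  167.133.6.176/28 (167.133.6.176 - 167.133.6.191) does not contain 167.132.6.184
  167.132.7.128/25 (167.132.7.128 - 167.132.7.255) does not contain 167.132.6.184
  167.132.14.0/23 (167.132.14.0 - 167.132.15.255) does not contain 167.132.6.184
Longest matching prefix is /20 -> next hop R27.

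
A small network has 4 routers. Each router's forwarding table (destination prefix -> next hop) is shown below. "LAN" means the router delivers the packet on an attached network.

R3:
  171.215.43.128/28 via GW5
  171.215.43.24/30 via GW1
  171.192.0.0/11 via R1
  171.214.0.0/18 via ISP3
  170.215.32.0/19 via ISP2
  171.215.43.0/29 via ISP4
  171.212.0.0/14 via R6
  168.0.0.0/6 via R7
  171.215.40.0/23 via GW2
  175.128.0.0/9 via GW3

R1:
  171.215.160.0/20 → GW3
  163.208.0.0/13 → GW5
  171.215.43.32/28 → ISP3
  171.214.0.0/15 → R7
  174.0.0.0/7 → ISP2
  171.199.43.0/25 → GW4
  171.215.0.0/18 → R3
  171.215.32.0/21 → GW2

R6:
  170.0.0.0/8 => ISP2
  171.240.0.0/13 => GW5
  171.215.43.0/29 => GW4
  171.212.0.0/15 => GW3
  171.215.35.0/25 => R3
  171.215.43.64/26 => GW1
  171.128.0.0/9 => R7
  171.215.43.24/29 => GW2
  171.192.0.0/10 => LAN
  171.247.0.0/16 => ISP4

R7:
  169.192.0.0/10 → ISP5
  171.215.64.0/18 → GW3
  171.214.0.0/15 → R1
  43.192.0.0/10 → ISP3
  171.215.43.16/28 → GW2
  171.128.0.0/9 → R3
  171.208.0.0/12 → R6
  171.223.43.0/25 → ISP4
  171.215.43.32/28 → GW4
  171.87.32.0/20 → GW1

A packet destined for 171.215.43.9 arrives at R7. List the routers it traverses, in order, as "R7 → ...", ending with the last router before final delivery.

At R7: longest match for 171.215.43.9 is 171.214.0.0/15 -> R1
At R1: longest match for 171.215.43.9 is 171.215.0.0/18 -> R3
At R3: longest match for 171.215.43.9 is 171.212.0.0/14 -> R6
At R6: longest match for 171.215.43.9 is 171.192.0.0/10 -> LAN

R7 → R1 → R3 → R6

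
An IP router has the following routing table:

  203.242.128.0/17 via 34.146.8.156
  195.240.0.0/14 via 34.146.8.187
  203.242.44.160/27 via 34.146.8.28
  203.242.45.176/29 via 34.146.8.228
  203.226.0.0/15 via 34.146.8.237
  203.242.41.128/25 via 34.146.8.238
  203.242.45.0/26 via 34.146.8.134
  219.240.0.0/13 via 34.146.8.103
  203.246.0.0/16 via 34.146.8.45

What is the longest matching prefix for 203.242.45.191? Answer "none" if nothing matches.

none

203.242.45.191 is outside every listed prefix and there is no default route.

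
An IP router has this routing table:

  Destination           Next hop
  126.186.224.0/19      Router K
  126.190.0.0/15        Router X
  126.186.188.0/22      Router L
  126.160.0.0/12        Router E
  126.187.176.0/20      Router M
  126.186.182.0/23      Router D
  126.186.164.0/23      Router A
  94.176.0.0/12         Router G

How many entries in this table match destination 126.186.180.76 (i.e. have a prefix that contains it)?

No listed prefix contains 126.186.180.76.
Total matching entries: 0.

0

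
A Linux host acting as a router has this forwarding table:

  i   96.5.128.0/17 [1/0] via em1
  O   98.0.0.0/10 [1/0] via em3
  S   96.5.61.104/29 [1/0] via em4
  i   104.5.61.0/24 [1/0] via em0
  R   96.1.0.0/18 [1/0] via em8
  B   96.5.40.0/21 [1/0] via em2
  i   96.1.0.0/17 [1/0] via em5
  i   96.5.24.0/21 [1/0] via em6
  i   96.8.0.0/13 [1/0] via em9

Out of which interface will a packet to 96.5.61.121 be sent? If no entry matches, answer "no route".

No entry's prefix contains 96.5.61.121; there is no default route.

no route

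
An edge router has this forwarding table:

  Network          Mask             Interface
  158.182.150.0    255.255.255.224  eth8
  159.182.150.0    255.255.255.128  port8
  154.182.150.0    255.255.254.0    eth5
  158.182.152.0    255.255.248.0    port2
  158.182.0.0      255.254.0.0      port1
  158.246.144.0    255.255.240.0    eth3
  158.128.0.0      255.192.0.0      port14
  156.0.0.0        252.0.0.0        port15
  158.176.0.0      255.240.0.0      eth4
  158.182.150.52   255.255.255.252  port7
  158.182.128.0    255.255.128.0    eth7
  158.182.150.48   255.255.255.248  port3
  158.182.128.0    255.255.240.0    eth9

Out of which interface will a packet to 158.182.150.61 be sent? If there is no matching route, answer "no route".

Routes whose prefix contains 158.182.150.61:
  156.0.0.0/6 (156.0.0.0 - 159.255.255.255) -> port15
  158.128.0.0/10 (158.128.0.0 - 158.191.255.255) -> port14
  158.176.0.0/12 (158.176.0.0 - 158.191.255.255) -> eth4
  158.182.0.0/15 (158.182.0.0 - 158.183.255.255) -> port1
  158.182.128.0/17 (158.182.128.0 - 158.182.255.255) -> eth7
More-specific entries that do NOT match:
  158.182.150.52/30 (158.182.150.52 - 158.182.150.55) does not contain 158.182.150.61
  158.182.150.48/29 (158.182.150.48 - 158.182.150.55) does not contain 158.182.150.61
  158.182.150.0/27 (158.182.150.0 - 158.182.150.31) does not contain 158.182.150.61
  159.182.150.0/25 (159.182.150.0 - 159.182.150.127) does not contain 158.182.150.61
  154.182.150.0/23 (154.182.150.0 - 154.182.151.255) does not contain 158.182.150.61
  158.182.152.0/21 (158.182.152.0 - 158.182.159.255) does not contain 158.182.150.61
  158.246.144.0/20 (158.246.144.0 - 158.246.159.255) does not contain 158.182.150.61
  158.182.128.0/20 (158.182.128.0 - 158.182.143.255) does not contain 158.182.150.61
Longest matching prefix is /17 -> interface eth7.

eth7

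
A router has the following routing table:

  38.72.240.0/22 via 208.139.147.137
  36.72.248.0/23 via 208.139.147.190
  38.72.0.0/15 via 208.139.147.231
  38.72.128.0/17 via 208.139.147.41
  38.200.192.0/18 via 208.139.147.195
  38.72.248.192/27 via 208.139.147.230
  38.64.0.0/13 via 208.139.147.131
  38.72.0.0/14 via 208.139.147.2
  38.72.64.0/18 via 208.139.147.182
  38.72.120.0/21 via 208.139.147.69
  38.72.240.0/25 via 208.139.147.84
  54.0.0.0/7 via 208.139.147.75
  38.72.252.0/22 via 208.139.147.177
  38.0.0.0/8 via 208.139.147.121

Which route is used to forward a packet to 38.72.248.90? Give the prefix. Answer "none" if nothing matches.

Entries matching 38.72.248.90:
  38.0.0.0/8 (38.0.0.0 - 38.255.255.255)
  38.72.0.0/14 (38.72.0.0 - 38.75.255.255)
  38.72.0.0/15 (38.72.0.0 - 38.73.255.255)
  38.72.128.0/17 (38.72.128.0 - 38.72.255.255)
Most specific is 38.72.128.0/17.

38.72.128.0/17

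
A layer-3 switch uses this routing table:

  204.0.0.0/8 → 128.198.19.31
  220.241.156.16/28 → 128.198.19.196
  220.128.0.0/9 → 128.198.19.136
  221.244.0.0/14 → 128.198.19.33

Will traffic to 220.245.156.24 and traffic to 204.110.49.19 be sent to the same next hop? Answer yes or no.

220.245.156.24: longest match 220.128.0.0/9 -> 128.198.19.136
204.110.49.19: longest match 204.0.0.0/8 -> 128.198.19.31

no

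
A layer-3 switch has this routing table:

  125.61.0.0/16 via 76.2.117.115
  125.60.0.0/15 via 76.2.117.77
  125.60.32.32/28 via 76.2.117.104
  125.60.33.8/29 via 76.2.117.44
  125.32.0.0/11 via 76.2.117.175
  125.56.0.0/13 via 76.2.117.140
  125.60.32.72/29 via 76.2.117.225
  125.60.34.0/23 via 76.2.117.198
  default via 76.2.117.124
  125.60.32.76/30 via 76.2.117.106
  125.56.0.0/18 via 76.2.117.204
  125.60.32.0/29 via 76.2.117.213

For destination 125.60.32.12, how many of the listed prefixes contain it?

4

Prefixes containing 125.60.32.12:
  0.0.0.0/0 (default, matches everything)
  125.32.0.0/11 (125.32.0.0 - 125.63.255.255)
  125.56.0.0/13 (125.56.0.0 - 125.63.255.255)
  125.60.0.0/15 (125.60.0.0 - 125.61.255.255)
Total matching entries: 4.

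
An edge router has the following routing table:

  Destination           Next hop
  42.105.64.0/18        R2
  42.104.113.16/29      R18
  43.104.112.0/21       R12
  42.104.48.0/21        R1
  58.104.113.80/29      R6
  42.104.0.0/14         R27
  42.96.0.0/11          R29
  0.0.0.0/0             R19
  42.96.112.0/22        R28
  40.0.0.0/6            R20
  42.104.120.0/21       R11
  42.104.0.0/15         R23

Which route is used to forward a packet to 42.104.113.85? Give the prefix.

Entries matching 42.104.113.85:
  0.0.0.0/0 (default, matches everything)
  40.0.0.0/6 (40.0.0.0 - 43.255.255.255)
  42.96.0.0/11 (42.96.0.0 - 42.127.255.255)
  42.104.0.0/14 (42.104.0.0 - 42.107.255.255)
  42.104.0.0/15 (42.104.0.0 - 42.105.255.255)
Most specific is 42.104.0.0/15.

42.104.0.0/15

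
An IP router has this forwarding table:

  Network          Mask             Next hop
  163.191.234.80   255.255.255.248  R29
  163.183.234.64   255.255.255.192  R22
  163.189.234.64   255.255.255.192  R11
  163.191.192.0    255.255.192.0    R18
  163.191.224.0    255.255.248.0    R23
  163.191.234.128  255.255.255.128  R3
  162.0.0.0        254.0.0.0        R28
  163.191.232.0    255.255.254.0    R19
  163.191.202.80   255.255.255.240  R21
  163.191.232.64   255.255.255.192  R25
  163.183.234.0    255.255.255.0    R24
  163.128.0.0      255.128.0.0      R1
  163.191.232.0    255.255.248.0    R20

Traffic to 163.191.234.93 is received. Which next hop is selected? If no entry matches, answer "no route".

Routes whose prefix contains 163.191.234.93:
  162.0.0.0/7 (162.0.0.0 - 163.255.255.255) -> R28
  163.128.0.0/9 (163.128.0.0 - 163.255.255.255) -> R1
  163.191.192.0/18 (163.191.192.0 - 163.191.255.255) -> R18
  163.191.232.0/21 (163.191.232.0 - 163.191.239.255) -> R20
More-specific entries that do NOT match:
  163.191.234.80/29 (163.191.234.80 - 163.191.234.87) does not contain 163.191.234.93
  163.191.202.80/28 (163.191.202.80 - 163.191.202.95) does not contain 163.191.234.93
  163.183.234.64/26 (163.183.234.64 - 163.183.234.127) does not contain 163.191.234.93
  163.189.234.64/26 (163.189.234.64 - 163.189.234.127) does not contain 163.191.234.93
  163.191.232.64/26 (163.191.232.64 - 163.191.232.127) does not contain 163.191.234.93
  163.191.234.128/25 (163.191.234.128 - 163.191.234.255) does not contain 163.191.234.93
  163.183.234.0/24 (163.183.234.0 - 163.183.234.255) does not contain 163.191.234.93
  163.191.232.0/23 (163.191.232.0 - 163.191.233.255) does not contain 163.191.234.93
Longest matching prefix is /21 -> next hop R20.

R20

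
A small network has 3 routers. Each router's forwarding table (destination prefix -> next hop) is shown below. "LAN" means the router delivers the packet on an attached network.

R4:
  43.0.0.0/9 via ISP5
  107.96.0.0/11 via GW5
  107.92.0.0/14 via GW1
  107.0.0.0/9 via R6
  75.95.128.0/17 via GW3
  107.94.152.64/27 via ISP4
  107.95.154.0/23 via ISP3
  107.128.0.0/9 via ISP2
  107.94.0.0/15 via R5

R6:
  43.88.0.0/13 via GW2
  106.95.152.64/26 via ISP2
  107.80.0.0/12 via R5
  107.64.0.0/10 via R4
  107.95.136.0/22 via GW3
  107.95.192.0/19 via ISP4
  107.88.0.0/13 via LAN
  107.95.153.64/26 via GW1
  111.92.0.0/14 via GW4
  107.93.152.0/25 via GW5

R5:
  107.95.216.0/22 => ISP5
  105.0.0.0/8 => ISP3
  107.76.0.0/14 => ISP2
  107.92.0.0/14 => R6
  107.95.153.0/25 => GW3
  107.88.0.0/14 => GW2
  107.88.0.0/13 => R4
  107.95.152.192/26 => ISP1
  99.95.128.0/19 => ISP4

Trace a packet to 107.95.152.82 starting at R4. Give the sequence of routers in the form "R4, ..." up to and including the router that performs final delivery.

R4, R5, R6

At R4: longest match for 107.95.152.82 is 107.94.0.0/15 -> R5
At R5: longest match for 107.95.152.82 is 107.92.0.0/14 -> R6
At R6: longest match for 107.95.152.82 is 107.88.0.0/13 -> LAN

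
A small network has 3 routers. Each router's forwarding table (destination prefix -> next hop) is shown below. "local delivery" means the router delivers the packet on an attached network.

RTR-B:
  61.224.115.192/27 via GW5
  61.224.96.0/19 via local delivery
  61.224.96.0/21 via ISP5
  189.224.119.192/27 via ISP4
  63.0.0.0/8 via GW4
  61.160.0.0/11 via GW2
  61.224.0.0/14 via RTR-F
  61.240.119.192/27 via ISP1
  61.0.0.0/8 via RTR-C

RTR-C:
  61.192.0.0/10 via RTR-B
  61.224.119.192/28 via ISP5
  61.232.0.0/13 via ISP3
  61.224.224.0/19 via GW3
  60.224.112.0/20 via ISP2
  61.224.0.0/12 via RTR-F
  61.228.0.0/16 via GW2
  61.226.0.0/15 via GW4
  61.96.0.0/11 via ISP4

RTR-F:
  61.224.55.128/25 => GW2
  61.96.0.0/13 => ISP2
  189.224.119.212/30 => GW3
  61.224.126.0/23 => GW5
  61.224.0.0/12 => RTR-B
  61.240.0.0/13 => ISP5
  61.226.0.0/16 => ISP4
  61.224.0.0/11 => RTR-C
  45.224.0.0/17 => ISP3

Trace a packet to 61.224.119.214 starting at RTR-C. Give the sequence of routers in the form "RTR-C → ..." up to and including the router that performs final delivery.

RTR-C → RTR-F → RTR-B

At RTR-C: longest match for 61.224.119.214 is 61.224.0.0/12 -> RTR-F
At RTR-F: longest match for 61.224.119.214 is 61.224.0.0/12 -> RTR-B
At RTR-B: longest match for 61.224.119.214 is 61.224.96.0/19 -> local delivery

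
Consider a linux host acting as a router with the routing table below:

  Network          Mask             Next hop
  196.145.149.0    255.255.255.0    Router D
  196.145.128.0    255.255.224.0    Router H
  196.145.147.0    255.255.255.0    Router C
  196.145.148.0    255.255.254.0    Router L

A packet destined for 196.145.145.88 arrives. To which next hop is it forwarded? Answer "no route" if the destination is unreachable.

Routes whose prefix contains 196.145.145.88:
  196.145.128.0/19 (196.145.128.0 - 196.145.159.255) -> Router H
More-specific entries that do NOT match:
  196.145.149.0/24 (196.145.149.0 - 196.145.149.255) does not contain 196.145.145.88
  196.145.147.0/24 (196.145.147.0 - 196.145.147.255) does not contain 196.145.145.88
  196.145.148.0/23 (196.145.148.0 - 196.145.149.255) does not contain 196.145.145.88
Longest matching prefix is /19 -> next hop Router H.

Router H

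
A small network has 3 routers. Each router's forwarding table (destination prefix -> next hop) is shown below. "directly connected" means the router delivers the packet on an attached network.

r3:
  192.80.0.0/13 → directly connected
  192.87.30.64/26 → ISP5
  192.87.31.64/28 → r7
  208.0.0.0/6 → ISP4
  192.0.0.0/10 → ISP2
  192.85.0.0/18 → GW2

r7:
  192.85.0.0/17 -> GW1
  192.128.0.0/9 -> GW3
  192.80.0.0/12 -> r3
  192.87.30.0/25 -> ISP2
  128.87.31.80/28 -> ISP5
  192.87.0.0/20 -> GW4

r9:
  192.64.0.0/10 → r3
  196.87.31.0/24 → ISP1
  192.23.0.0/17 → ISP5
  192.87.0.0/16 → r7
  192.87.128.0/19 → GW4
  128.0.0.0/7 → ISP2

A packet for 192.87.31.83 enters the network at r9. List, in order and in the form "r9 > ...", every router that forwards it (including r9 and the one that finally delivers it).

r9 > r7 > r3

At r9: longest match for 192.87.31.83 is 192.87.0.0/16 -> r7
At r7: longest match for 192.87.31.83 is 192.80.0.0/12 -> r3
At r3: longest match for 192.87.31.83 is 192.80.0.0/13 -> directly connected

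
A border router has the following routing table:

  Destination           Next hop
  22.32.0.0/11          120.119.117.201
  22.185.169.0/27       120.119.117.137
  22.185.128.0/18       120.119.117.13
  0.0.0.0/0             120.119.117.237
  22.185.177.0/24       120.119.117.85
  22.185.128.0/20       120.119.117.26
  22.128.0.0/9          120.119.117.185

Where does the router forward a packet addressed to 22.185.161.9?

Routes whose prefix contains 22.185.161.9:
  0.0.0.0/0 (default, matches everything) -> 120.119.117.237
  22.128.0.0/9 (22.128.0.0 - 22.255.255.255) -> 120.119.117.185
  22.185.128.0/18 (22.185.128.0 - 22.185.191.255) -> 120.119.117.13
More-specific entries that do NOT match:
  22.185.169.0/27 (22.185.169.0 - 22.185.169.31) does not contain 22.185.161.9
  22.185.177.0/24 (22.185.177.0 - 22.185.177.255) does not contain 22.185.161.9
  22.185.128.0/20 (22.185.128.0 - 22.185.143.255) does not contain 22.185.161.9
Longest matching prefix is /18 -> next hop 120.119.117.13.

120.119.117.13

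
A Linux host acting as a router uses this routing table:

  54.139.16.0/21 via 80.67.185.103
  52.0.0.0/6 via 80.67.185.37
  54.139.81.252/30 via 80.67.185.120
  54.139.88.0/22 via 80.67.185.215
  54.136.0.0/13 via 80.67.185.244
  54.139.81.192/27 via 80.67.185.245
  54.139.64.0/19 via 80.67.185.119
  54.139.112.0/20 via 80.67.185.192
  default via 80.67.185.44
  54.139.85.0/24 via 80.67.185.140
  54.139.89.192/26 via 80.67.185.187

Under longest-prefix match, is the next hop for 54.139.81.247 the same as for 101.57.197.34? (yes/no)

54.139.81.247: longest match 54.139.64.0/19 -> 80.67.185.119
101.57.197.34: longest match 0.0.0.0/0 -> 80.67.185.44

no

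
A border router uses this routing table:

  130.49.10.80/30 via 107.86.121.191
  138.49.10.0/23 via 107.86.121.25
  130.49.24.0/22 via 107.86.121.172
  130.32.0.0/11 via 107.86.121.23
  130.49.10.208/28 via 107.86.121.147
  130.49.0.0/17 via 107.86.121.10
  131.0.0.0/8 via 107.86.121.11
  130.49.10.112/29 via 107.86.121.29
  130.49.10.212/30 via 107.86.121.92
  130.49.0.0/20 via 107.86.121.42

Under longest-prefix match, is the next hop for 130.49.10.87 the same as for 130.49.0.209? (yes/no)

130.49.10.87: longest match 130.49.0.0/20 -> 107.86.121.42
130.49.0.209: longest match 130.49.0.0/20 -> 107.86.121.42

yes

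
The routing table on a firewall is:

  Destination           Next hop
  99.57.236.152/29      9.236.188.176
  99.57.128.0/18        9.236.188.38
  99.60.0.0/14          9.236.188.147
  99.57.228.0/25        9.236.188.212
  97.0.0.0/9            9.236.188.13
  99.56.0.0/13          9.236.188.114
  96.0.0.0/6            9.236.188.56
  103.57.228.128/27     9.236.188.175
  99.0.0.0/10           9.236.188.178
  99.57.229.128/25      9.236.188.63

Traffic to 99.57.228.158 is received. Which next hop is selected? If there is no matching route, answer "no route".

9.236.188.114

Routes whose prefix contains 99.57.228.158:
  96.0.0.0/6 (96.0.0.0 - 99.255.255.255) -> 9.236.188.56
  99.0.0.0/10 (99.0.0.0 - 99.63.255.255) -> 9.236.188.178
  99.56.0.0/13 (99.56.0.0 - 99.63.255.255) -> 9.236.188.114
More-specific entries that do NOT match:
  99.57.236.152/29 (99.57.236.152 - 99.57.236.159) does not contain 99.57.228.158
  103.57.228.128/27 (103.57.228.128 - 103.57.228.159) does not contain 99.57.228.158
  99.57.228.0/25 (99.57.228.0 - 99.57.228.127) does not contain 99.57.228.158
  99.57.229.128/25 (99.57.229.128 - 99.57.229.255) does not contain 99.57.228.158
  99.57.128.0/18 (99.57.128.0 - 99.57.191.255) does not contain 99.57.228.158
  99.60.0.0/14 (99.60.0.0 - 99.63.255.255) does not contain 99.57.228.158
Longest matching prefix is /13 -> next hop 9.236.188.114.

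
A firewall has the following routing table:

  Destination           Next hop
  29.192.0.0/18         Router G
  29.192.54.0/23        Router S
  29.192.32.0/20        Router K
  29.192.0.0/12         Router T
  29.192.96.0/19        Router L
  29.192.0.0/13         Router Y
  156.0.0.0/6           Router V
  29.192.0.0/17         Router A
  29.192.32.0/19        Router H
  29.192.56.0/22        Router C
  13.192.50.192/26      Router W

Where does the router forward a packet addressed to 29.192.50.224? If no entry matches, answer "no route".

Router H

Routes whose prefix contains 29.192.50.224:
  29.192.0.0/12 (29.192.0.0 - 29.207.255.255) -> Router T
  29.192.0.0/13 (29.192.0.0 - 29.199.255.255) -> Router Y
  29.192.0.0/17 (29.192.0.0 - 29.192.127.255) -> Router A
  29.192.0.0/18 (29.192.0.0 - 29.192.63.255) -> Router G
  29.192.32.0/19 (29.192.32.0 - 29.192.63.255) -> Router H
More-specific entries that do NOT match:
  13.192.50.192/26 (13.192.50.192 - 13.192.50.255) does not contain 29.192.50.224
  29.192.54.0/23 (29.192.54.0 - 29.192.55.255) does not contain 29.192.50.224
  29.192.56.0/22 (29.192.56.0 - 29.192.59.255) does not contain 29.192.50.224
  29.192.32.0/20 (29.192.32.0 - 29.192.47.255) does not contain 29.192.50.224
Longest matching prefix is /19 -> next hop Router H.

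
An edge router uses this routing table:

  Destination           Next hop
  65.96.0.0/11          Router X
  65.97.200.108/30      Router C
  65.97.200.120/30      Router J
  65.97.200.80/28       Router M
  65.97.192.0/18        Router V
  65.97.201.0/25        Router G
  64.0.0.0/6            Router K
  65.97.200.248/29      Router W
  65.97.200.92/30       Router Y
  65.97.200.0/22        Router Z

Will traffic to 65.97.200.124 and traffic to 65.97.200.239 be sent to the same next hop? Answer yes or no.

65.97.200.124: longest match 65.97.200.0/22 -> Router Z
65.97.200.239: longest match 65.97.200.0/22 -> Router Z

yes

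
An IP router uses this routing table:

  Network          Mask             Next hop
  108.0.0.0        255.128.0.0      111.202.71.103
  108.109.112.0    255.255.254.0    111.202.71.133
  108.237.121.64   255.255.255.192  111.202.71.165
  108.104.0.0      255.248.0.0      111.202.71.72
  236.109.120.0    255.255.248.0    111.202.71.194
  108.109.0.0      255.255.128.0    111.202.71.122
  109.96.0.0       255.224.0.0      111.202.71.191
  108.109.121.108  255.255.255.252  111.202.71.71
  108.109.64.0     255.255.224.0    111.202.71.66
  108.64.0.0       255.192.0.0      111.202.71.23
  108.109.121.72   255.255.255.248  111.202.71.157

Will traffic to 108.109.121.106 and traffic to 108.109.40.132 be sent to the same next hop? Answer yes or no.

yes

108.109.121.106: longest match 108.109.0.0/17 -> 111.202.71.122
108.109.40.132: longest match 108.109.0.0/17 -> 111.202.71.122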